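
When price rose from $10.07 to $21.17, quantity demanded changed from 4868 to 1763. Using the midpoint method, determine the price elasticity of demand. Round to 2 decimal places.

%Δq = (1763 − 4868)/[(4868 + 1763)/2] = -3105/3315.5 ≈ -0.9365.
%Δp = (21.17 − 10.07)/[(10.07 + 21.17)/2] = 11.1/15.62 ≈ 0.7106.
Arc elasticity E = %Δq/%Δp ≈ -0.9365/0.7106 ≈ -1.32.
|E| > 1: demand is elastic over this range.

-1.32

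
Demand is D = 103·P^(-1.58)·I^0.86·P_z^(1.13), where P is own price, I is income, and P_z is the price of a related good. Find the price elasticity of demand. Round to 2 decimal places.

-1.58

For a Cobb–Douglas (constant-elasticity) form D = A·P^α·…, the elasticity with respect to P equals the exponent α at every point.
Here the exponent on P is -1.58, so the price elasticity of demand is -1.58.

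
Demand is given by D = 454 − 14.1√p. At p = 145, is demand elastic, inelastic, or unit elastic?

At p = 145, D = 284.2135.
dD/dp = −14.1/(2√p) = −14.1/(2·12.0416).
Point elasticity E = (dD/dp)·(p/D) = -0.5855 × 145/284.2135 ≈ -0.299.
|E| ≈ 0.299 < 1, so demand is inelastic.

inelastic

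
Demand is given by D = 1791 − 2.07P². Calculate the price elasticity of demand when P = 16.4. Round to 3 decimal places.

At P = 16.4, D = 1234.2528.
dD/dP = −2·2.07·P = −67.896.
Point elasticity E = (dD/dP)·(P/D) = -67.896 × 16.4/1234.2528 ≈ -0.902.
|E| < 1, so demand is inelastic at this price.

-0.902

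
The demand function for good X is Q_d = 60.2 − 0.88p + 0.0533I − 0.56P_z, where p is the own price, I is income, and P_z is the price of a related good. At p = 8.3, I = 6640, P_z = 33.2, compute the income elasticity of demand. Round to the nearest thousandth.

0.912

Evaluating quantity at (p, I, P_z) gives Q_d = 60.2 − 0.88(8.3) + 0.0533(6640) − 0.56(33.2) = 60.2 − 7.304 + 353.912 − 18.592 = 388.216.
∂Q_d/∂I = +0.0533, so E_I = 0.0533·(6640/388.216) ≈ 0.912.
E_I ∈ (0,1): normal good (necessity).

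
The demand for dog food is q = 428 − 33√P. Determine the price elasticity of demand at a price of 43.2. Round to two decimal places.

At P = 43.2, q = 211.1019.
dq/dP = −33/(2√P) = −33/(2·6.5727).
Point elasticity E = (dq/dP)·(P/q) = -2.5104 × 43.2/211.1019 ≈ -0.51.
|E| < 1, so demand is inelastic at this price.

-0.51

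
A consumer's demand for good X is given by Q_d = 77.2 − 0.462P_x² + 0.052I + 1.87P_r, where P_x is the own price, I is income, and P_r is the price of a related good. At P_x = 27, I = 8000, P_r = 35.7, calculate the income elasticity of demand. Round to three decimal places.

Substituting, Q_d = 77.2 − 0.462(27)² + 0.052(8000) + 1.87(35.7) = 77.2 − 336.798 + 416 + 66.759 = 223.161.
∂Q_d/∂I = +0.052, so E_I = 0.052·(8000/223.161) ≈ 1.864.
E_I > 1: normal good (luxury).

1.864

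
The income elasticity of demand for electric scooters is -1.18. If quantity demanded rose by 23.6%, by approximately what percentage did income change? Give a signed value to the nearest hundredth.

-20.00

%ΔQ ≈ E × %ΔI ⇒ %ΔI = %ΔQ / E = (23.6%)/(-1.18) = -20.00%.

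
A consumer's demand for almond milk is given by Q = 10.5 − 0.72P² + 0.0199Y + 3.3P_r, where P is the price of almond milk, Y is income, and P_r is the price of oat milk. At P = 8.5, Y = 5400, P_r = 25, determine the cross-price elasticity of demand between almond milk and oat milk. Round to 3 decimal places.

First evaluate Q: 10.5 − 0.72(8.5)² + 0.0199(5400) + 3.3(25) = 10.5 − 52.02 + 107.46 + 82.5 = 148.44.
∂Q/∂P_r = +3.3, so E_xy = 3.3·(25/148.44) ≈ 0.556.
E_xy > 0: the goods are substitutes.

0.556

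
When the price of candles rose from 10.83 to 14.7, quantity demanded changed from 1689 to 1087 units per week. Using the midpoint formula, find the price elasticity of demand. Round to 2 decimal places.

-1.43

%Δq = (1087 − 1689)/[(1689 + 1087)/2] = -602/1388 ≈ -0.4337.
%Δp = (14.7 − 10.83)/[(10.83 + 14.7)/2] = 3.87/12.765 ≈ 0.3032.
Arc elasticity E = %Δq/%Δp ≈ -0.4337/0.3032 ≈ -1.43.
|E| > 1: demand is elastic over this range.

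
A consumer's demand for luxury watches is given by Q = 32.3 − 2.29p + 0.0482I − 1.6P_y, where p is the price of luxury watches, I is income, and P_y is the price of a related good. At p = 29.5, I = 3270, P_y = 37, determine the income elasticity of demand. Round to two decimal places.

Q = 32.3 − 2.29(29.5) + 0.0482(3270) − 1.6(37) = 32.3 − 67.555 + 157.614 − 59.2 = 63.159.
∂Q/∂I = +0.0482, so E_I = 0.0482·(3270/63.159) ≈ 2.50.
E_I > 1: normal good (luxury).

2.50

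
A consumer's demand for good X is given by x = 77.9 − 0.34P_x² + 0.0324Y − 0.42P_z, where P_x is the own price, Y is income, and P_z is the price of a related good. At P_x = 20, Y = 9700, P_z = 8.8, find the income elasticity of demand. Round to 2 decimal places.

1.24

Substituting, x = 77.9 − 0.34(20)² + 0.0324(9700) − 0.42(8.8) = 77.9 − 136 + 314.28 − 3.696 = 252.484.
∂x/∂Y = +0.0324, so E_I = 0.0324·(9700/252.484) ≈ 1.24.
E_I > 1: normal good (luxury).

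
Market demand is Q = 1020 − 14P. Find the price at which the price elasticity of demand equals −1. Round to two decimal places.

36.43

For linear demand Q = a − bP, E = −bP/(a − bP). |E| = 1 ⇒ bP = a − bP ⇒ P = a/(2b).
P = 1020/(2·14) ≈ 36.43.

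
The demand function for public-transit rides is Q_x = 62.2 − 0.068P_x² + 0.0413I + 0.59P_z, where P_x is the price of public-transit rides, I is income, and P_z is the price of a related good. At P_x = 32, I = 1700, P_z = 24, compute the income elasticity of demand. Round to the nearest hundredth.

Evaluating quantity at (P_x, I, P_z) gives Q_x = 62.2 − 0.068(32)² + 0.0413(1700) + 0.59(24) = 62.2 − 69.632 + 70.21 + 14.16 = 76.938.
∂Q_x/∂I = +0.0413, so E_I = 0.0413·(1700/76.938) ≈ 0.91.
E_I ∈ (0,1): normal good (necessity).

0.91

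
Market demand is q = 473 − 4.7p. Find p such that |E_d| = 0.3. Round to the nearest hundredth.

23.22

Set −bp/(a − bp) = −0.3 ⇒ bp = 0.3(a − bp) ⇒ bp(1+0.3) = 0.3·a.
p = 0.3·473/(4.7·1.3) ≈ 23.22.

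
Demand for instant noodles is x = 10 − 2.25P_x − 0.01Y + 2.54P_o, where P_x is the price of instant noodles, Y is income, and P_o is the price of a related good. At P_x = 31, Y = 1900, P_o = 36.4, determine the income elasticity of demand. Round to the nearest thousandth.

-1.386

First evaluate x: 10 − 2.25(31) − 0.01(1900) + 2.54(36.4) = 10 − 69.75 − 19 + 92.456 = 13.706.
∂x/∂Y = −0.01, so E_I = -0.01·(1900/13.706) ≈ -1.386.
E_I < 0: inferior good.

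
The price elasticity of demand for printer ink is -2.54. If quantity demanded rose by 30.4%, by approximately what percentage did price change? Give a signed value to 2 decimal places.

-11.97

%ΔQ ≈ E × %ΔP ⇒ %ΔP = %ΔQ / E = (30.4%)/(-2.54) ≈ -11.97%.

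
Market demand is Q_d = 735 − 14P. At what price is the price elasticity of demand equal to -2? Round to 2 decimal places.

35.00

Set −bP/(a − bP) = −2 ⇒ bP = 2(a − bP) ⇒ bP(1+2) = 2·a.
P = 2·735/(14·3) = 35.00.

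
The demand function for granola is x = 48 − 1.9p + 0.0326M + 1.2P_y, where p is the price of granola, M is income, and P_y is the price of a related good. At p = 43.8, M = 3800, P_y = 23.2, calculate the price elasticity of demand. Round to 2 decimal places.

At the given point, x = 48 − 1.9(43.8) + 0.0326(3800) + 1.2(23.2) = 48 − 83.22 + 123.88 + 27.84 = 116.5.
∂x/∂p = −1.9, so E_p = (−1.9)·(43.8/116.5) ≈ -0.71.
|E_p| < 1: demand is inelastic.

-0.71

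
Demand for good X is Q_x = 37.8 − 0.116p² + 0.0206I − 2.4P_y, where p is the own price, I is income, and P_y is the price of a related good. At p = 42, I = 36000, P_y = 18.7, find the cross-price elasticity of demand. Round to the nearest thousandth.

Substituting, Q_x = 37.8 − 0.116(42)² + 0.0206(36000) − 2.4(18.7) = 37.8 − 204.624 + 741.6 − 44.88 = 529.896.
∂Q_x/∂P_y = −2.4, so E_xy = -2.4·(18.7/529.896) ≈ -0.085.
E_xy < 0: the goods are complements.

-0.085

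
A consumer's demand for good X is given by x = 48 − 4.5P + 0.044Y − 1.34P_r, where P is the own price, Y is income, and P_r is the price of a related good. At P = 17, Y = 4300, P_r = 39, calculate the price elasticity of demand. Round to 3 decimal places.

-0.705

Substituting, x = 48 − 4.5(17) + 0.044(4300) − 1.34(39) = 48 − 76.5 + 189.2 − 52.26 = 108.44.
∂x/∂P = −4.5, so E_p = (−4.5)·(17/108.44) ≈ -0.705.
|E_p| < 1: demand is inelastic.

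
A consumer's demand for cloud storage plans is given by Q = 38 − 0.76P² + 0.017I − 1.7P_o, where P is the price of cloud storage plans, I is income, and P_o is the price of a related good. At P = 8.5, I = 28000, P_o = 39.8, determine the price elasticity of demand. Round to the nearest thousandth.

-0.281

Substituting, Q = 38 − 0.76(8.5)² + 0.017(28000) − 1.7(39.8) = 38 − 54.91 + 476 − 67.66 = 391.43.
∂Q/∂P = −2·0.76·P = -12.92, so E_p = -12.92·(8.5/391.43) ≈ -0.281.
|E_p| < 1: demand is inelastic.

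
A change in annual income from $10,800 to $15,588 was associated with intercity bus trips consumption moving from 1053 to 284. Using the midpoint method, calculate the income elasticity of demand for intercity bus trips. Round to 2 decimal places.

-3.17

%ΔQ = (284 − 1053)/[(1053+284)/2] = -769/668.5 ≈ -1.1503.
%ΔY = (15,588 − 10,800)/[(10,800+15,588)/2] = 4788/13194 ≈ 0.3629.
E_I = %ΔQ/%ΔY ≈ -3.17.
E_I < 0: inferior good.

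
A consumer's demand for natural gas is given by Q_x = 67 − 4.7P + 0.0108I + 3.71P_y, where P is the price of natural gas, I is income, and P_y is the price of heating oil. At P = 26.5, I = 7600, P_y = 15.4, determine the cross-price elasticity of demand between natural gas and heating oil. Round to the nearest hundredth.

Evaluating quantity at (P, I, P_y) gives Q_x = 67 − 4.7(26.5) + 0.0108(7600) + 3.71(15.4) = 67 − 124.55 + 82.08 + 57.134 = 81.664.
∂Q_x/∂P_y = +3.71, so E_xy = 3.71·(15.4/81.664) ≈ 0.70.
E_xy > 0: the goods are substitutes.

0.70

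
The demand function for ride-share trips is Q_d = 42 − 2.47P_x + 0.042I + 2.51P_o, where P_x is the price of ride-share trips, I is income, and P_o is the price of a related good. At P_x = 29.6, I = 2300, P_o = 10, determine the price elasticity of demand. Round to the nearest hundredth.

-0.81

At the given point, Q_d = 42 − 2.47(29.6) + 0.042(2300) + 2.51(10) = 42 − 73.112 + 96.6 + 25.1 = 90.588.
∂Q_d/∂P_x = −2.47, so E_p = (−2.47)·(29.6/90.588) ≈ -0.81.
|E_p| < 1: demand is inelastic.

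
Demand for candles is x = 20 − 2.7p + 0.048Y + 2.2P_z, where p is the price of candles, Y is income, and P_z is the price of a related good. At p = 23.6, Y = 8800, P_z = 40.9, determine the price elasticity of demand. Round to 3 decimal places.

-0.136

Evaluating quantity at (p, Y, P_z) gives x = 20 − 2.7(23.6) + 0.048(8800) + 2.2(40.9) = 20 − 63.72 + 422.4 + 89.98 = 468.66.
∂x/∂p = −2.7, so E_p = (−2.7)·(23.6/468.66) ≈ -0.136.
|E_p| < 1: demand is inelastic.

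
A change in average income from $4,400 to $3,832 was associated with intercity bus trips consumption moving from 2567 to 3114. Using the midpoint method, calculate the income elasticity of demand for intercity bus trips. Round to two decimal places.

%ΔQ = (3114 − 2567)/[(2567+3114)/2] = 547/2840.5 ≈ 0.1926.
%ΔI = (3,832 − 4,400)/[(4,400+3,832)/2] = -568/4116 ≈ -0.1380.
E_I = %ΔQ/%ΔI ≈ -1.40.
E_I < 0: inferior good.

-1.40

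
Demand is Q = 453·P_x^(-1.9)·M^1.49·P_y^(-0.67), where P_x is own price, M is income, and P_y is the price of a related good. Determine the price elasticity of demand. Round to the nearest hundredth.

For a Cobb–Douglas (constant-elasticity) form Q = A·P_x^α·…, the elasticity with respect to P_x equals the exponent α at every point.
Here the exponent on P_x is -1.9, so the price elasticity of demand is -1.90.

-1.90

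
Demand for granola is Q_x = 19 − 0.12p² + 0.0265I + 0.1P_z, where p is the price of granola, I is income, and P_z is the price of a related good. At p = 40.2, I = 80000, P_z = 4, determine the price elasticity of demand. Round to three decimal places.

-0.199

First evaluate Q_x: 19 − 0.12(40.2)² + 0.0265(80000) + 0.1(4) = 19 − 193.9248 + 2120 + 0.4 = 1945.4752.
∂Q_x/∂p = −2·0.12·p = -9.648, so E_p = -9.648·(40.2/1945.4752) ≈ -0.199.
|E_p| < 1: demand is inelastic.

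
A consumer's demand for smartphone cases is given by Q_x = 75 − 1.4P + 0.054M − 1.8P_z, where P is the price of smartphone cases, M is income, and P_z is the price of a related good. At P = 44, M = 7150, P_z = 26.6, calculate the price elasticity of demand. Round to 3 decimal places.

Substituting, Q_x = 75 − 1.4(44) + 0.054(7150) − 1.8(26.6) = 75 − 61.6 + 386.1 − 47.88 = 351.62.
∂Q_x/∂P = −1.4, so E_p = (−1.4)·(44/351.62) ≈ -0.175.
|E_p| < 1: demand is inelastic.

-0.175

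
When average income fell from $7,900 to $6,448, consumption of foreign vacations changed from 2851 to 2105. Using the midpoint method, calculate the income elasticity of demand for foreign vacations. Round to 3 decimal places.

%ΔQ = (2105 − 2851)/[(2851+2105)/2] = -746/2478 ≈ -0.3010.
%ΔY = (6,448 − 7,900)/[(7,900+6,448)/2] = -1452/7174 ≈ -0.2024.
E_I = %ΔQ/%ΔY ≈ 1.487.
E_I > 1: normal good (luxury).

1.487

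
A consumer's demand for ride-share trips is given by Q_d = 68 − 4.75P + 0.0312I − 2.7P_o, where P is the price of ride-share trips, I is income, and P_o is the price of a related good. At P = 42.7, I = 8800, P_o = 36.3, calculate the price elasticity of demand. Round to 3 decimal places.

-4.861

Q_d = 68 − 4.75(42.7) + 0.0312(8800) − 2.7(36.3) = 68 − 202.825 + 274.56 − 98.01 = 41.725.
∂Q_d/∂P = −4.75, so E_p = (−4.75)·(42.7/41.725) ≈ -4.861.
|E_p| > 1: demand is elastic.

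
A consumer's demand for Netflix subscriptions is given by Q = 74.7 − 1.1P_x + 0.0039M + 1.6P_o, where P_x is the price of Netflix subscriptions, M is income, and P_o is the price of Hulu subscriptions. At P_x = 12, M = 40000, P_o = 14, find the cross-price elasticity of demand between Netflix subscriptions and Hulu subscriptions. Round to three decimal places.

Q = 74.7 − 1.1(12) + 0.0039(40000) + 1.6(14) = 74.7 − 13.2 + 156 + 22.4 = 239.9.
∂Q/∂P_o = +1.6, so E_xy = 1.6·(14/239.9) ≈ 0.093.
E_xy > 0: the goods are substitutes.

0.093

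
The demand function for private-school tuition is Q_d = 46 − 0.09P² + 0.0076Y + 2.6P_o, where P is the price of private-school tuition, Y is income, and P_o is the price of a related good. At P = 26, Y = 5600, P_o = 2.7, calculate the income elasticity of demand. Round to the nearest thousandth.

Substituting, Q_d = 46 − 0.09(26)² + 0.0076(5600) + 2.6(2.7) = 46 − 60.84 + 42.56 + 7.02 = 34.74.
∂Q_d/∂Y = +0.0076, so E_I = 0.0076·(5600/34.74) ≈ 1.225.
E_I > 1: normal good (luxury).

1.225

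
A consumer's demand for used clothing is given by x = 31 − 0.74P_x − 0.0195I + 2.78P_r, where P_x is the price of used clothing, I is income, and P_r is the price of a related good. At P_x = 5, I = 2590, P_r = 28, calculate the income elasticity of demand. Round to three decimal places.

First evaluate x: 31 − 0.74(5) − 0.0195(2590) + 2.78(28) = 31 − 3.7 − 50.505 + 77.84 = 54.635.
∂x/∂I = −0.0195, so E_I = -0.0195·(2590/54.635) ≈ -0.924.
E_I < 0: inferior good.

-0.924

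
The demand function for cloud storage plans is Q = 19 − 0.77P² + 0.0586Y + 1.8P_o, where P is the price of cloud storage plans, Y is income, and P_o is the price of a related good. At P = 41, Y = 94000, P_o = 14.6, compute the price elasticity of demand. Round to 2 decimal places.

-0.61

First evaluate Q: 19 − 0.77(41)² + 0.0586(94000) + 1.8(14.6) = 19 − 1294.37 + 5508.4 + 26.28 = 4259.31.
∂Q/∂P = −2·0.77·P = -63.14, so E_p = -63.14·(41/4259.31) ≈ -0.61.
|E_p| < 1: demand is inelastic.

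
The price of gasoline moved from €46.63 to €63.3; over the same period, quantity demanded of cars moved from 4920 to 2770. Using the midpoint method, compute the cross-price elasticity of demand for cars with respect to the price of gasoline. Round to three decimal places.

%ΔQ_x = (2770 − 4920)/[(4920+2770)/2] = -2150/3845 ≈ -0.5592.
%ΔP_y = (63.3 − 46.63)/[(46.63+63.3)/2] ≈ 0.3033.
E_xy = -0.5592/0.3033 ≈ -1.844.
E_xy < 0, so cars and gasoline are complements.

-1.844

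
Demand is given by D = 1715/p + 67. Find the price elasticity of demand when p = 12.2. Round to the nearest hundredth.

-0.68

At p = 12.2, D = 207.5738.
dD/dp = −1715/p² = −11.5224.
Point elasticity E = (dD/dp)·(p/D) = -11.5224 × 12.2/207.5738 ≈ -0.68.
|E| < 1, so demand is inelastic at this price.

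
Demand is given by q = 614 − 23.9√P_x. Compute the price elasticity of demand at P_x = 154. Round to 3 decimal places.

-0.467

At P_x = 154, q = 317.4088.
dq/dP_x = −23.9/(2√P_x) = −23.9/(2·12.4097).
Point elasticity E = (dq/dP_x)·(P_x/q) = -0.963 × 154/317.4088 ≈ -0.467.
|E| < 1, so demand is inelastic at this price.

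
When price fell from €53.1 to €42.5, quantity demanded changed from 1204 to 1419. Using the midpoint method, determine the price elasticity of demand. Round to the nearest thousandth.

-0.739

%Δq = (1419 − 1204)/[(1204 + 1419)/2] = 215/1311.5 ≈ 0.1639.
%Δp = (42.5 − 53.1)/[(53.1 + 42.5)/2] = -10.6/47.8 ≈ -0.2218.
Arc elasticity E = %Δq/%Δp ≈ 0.1639/-0.2218 ≈ -0.739.
|E| < 1: demand is inelastic over this range.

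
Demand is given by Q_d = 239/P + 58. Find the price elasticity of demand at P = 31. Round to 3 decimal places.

At P = 31, Q_d = 65.7097.
dQ_d/dP = −239/P² = −0.2487.
Point elasticity E = (dQ_d/dP)·(P/Q_d) = -0.2487 × 31/65.7097 ≈ -0.117.
|E| < 1, so demand is inelastic at this price.

-0.117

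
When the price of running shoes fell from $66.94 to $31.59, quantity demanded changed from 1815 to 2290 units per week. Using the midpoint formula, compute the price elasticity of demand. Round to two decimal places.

%Δq = (2290 − 1815)/[(1815 + 2290)/2] = 475/2052.5 ≈ 0.2314.
%ΔP = (31.59 − 66.94)/[(66.94 + 31.59)/2] = -35.35/49.265 ≈ -0.7175.
Arc elasticity E = %Δq/%ΔP ≈ 0.2314/-0.7175 ≈ -0.32.
|E| < 1: demand is inelastic over this range.

-0.32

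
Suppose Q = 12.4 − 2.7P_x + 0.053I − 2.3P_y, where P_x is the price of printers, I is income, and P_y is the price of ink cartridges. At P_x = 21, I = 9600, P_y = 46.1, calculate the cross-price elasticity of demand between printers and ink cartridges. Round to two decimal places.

First evaluate Q: 12.4 − 2.7(21) + 0.053(9600) − 2.3(46.1) = 12.4 − 56.7 + 508.8 − 106.03 = 358.47.
∂Q/∂P_y = −2.3, so E_xy = -2.3·(46.1/358.47) ≈ -0.30.
E_xy < 0: the goods are complements.

-0.30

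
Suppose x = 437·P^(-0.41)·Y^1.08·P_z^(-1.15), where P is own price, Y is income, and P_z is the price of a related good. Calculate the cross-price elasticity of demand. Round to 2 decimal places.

For a Cobb–Douglas (constant-elasticity) form x = A·P_z^α·…, the elasticity with respect to P_z equals the exponent α at every point.
Here the exponent on P_z is -1.15, so the cross-price elasticity of demand is -1.15.

-1.15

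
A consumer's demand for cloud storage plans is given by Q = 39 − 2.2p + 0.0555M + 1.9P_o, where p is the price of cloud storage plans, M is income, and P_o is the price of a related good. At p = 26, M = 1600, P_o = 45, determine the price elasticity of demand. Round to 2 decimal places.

-0.37

Q = 39 − 2.2(26) + 0.0555(1600) + 1.9(45) = 39 − 57.2 + 88.8 + 85.5 = 156.1.
∂Q/∂p = −2.2, so E_p = (−2.2)·(26/156.1) ≈ -0.37.
|E_p| < 1: demand is inelastic.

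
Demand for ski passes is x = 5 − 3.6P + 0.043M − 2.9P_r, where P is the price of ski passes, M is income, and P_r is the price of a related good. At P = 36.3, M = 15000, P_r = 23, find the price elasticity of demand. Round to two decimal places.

At the given point, x = 5 − 3.6(36.3) + 0.043(15000) − 2.9(23) = 5 − 130.68 + 645 − 66.7 = 452.62.
∂x/∂P = −3.6, so E_p = (−3.6)·(36.3/452.62) ≈ -0.29.
|E_p| < 1: demand is inelastic.

-0.29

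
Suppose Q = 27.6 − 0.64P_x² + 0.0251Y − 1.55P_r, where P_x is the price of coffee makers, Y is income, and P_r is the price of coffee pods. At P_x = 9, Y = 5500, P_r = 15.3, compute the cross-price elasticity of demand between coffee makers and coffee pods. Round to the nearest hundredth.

-0.26

Q = 27.6 − 0.64(9)² + 0.0251(5500) − 1.55(15.3) = 27.6 − 51.84 + 138.05 − 23.715 = 90.095.
∂Q/∂P_r = −1.55, so E_xy = -1.55·(15.3/90.095) ≈ -0.26.
E_xy < 0: the goods are complements.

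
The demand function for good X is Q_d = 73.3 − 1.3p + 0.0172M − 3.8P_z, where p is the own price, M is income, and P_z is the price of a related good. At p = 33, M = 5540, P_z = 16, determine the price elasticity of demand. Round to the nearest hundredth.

-0.66

At the given point, Q_d = 73.3 − 1.3(33) + 0.0172(5540) − 3.8(16) = 73.3 − 42.9 + 95.288 − 60.8 = 64.888.
∂Q_d/∂p = −1.3, so E_p = (−1.3)·(33/64.888) ≈ -0.66.
|E_p| < 1: demand is inelastic.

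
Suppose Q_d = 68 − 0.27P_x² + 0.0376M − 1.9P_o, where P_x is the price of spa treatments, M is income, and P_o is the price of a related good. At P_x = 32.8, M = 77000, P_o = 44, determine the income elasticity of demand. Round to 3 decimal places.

Evaluating quantity at (P_x, M, P_o) gives Q_d = 68 − 0.27(32.8)² + 0.0376(77000) − 1.9(44) = 68 − 290.4768 + 2895.2 − 83.6 = 2589.1232.
∂Q_d/∂M = +0.0376, so E_I = 0.0376·(77000/2589.1232) ≈ 1.118.
E_I > 1: normal good (luxury).

1.118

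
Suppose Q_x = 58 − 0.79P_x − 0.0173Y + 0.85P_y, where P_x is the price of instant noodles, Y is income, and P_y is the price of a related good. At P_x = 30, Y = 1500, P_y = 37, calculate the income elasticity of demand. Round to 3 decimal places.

-0.652

Substituting, Q_x = 58 − 0.79(30) − 0.0173(1500) + 0.85(37) = 58 − 23.7 − 25.95 + 31.45 = 39.8.
∂Q_x/∂Y = −0.0173, so E_I = -0.0173·(1500/39.8) ≈ -0.652.
E_I < 0: inferior good.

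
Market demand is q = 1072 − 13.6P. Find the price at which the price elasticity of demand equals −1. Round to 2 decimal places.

39.41

For linear demand q = a − bP, E = −bP/(a − bP). |E| = 1 ⇒ bP = a − bP ⇒ P = a/(2b).
P = 1072/(2·13.6) ≈ 39.41.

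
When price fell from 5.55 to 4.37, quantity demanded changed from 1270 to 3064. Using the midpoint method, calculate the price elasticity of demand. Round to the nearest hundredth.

-3.48

%ΔQ = (3064 − 1270)/[(1270 + 3064)/2] = 1794/2167 ≈ 0.8279.
%ΔP = (4.37 − 5.55)/[(5.55 + 4.37)/2] = -1.18/4.96 ≈ -0.2379.
Arc elasticity E = %ΔQ/%ΔP ≈ 0.8279/-0.2379 ≈ -3.48.
|E| > 1: demand is elastic over this range.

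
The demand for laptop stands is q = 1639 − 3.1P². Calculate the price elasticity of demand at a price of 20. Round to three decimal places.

-6.216

At P = 20, q = 399.
dq/dP = −2·3.1·P = −124.
Point elasticity E = (dq/dP)·(P/q) = -124 × 20/399 ≈ -6.216.
|E| > 1, so demand is elastic at this price.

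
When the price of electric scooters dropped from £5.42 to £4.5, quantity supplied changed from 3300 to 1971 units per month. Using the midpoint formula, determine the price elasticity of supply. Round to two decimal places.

%ΔQ = (1971 − 3300)/[(3300 + 1971)/2] = -1329/2635.5 ≈ -0.5043.
%ΔP = (4.5 − 5.42)/[(5.42 + 4.5)/2] = -0.92/4.96 ≈ -0.1855.
Arc elasticity E = %ΔQ/%ΔP ≈ -0.5043/-0.1855 ≈ 2.72.
|E| > 1: supply is elastic over this range.

2.72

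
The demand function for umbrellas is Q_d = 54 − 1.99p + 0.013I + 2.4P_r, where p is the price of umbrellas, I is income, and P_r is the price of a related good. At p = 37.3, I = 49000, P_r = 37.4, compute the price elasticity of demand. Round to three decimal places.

-0.105

First evaluate Q_d: 54 − 1.99(37.3) + 0.013(49000) + 2.4(37.4) = 54 − 74.227 + 637 + 89.76 = 706.533.
∂Q_d/∂p = −1.99, so E_p = (−1.99)·(37.3/706.533) ≈ -0.105.
|E_p| < 1: demand is inelastic.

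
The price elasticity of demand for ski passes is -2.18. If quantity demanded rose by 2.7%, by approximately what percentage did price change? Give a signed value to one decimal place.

%ΔQ ≈ E × %ΔP ⇒ %ΔP = %ΔQ / E = (2.7%)/(-2.18) ≈ -1.2%.

-1.2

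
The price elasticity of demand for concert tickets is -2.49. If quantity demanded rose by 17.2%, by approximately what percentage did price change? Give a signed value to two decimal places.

-6.91

%ΔQ ≈ E × %ΔP ⇒ %ΔP = %ΔQ / E = (17.2%)/(-2.49) ≈ -6.91%.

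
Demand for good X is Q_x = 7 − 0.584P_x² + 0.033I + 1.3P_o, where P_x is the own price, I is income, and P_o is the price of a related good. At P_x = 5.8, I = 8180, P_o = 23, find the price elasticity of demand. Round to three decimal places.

Q_x = 7 − 0.584(5.8)² + 0.033(8180) + 1.3(23) = 7 − 19.6458 + 269.94 + 29.9 = 287.1942.
∂Q_x/∂P_x = −2·0.584·P_x = -6.7744, so E_p = -6.7744·(5.8/287.1942) ≈ -0.137.
|E_p| < 1: demand is inelastic.

-0.137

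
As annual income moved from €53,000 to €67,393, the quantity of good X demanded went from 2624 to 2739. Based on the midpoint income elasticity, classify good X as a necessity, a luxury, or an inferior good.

necessity

%ΔQ = (2739 − 2624)/[(2624+2739)/2] = 115/2681.5 ≈ 0.0429.
%ΔI = (67,393 − 53,000)/[(53,000+67,393)/2] = 14393/60196.5 ≈ 0.2391.
E_I = %ΔQ/%ΔI ≈ 0.179.
E_I ∈ (0,1): normal good (necessity).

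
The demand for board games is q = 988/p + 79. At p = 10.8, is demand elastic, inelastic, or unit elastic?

At p = 10.8, q = 170.4815.
dq/dp = −988/p² = −8.4705.
Point elasticity E = (dq/dp)·(p/q) = -8.4705 × 10.8/170.4815 ≈ -0.537.
|E| ≈ 0.537 < 1, so demand is inelastic.

inelastic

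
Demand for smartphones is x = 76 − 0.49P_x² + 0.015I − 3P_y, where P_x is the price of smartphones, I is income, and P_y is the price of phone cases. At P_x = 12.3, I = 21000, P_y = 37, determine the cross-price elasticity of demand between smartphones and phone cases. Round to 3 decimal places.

Evaluating quantity at (P_x, I, P_y) gives x = 76 − 0.49(12.3)² + 0.015(21000) − 3(37) = 76 − 74.1321 + 315 − 111 = 205.8679.
∂x/∂P_y = −3, so E_xy = -3·(37/205.8679) ≈ -0.539.
E_xy < 0: the goods are complements.

-0.539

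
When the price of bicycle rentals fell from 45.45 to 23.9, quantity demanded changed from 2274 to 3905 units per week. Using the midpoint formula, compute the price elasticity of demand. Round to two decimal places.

%Δq = (3905 − 2274)/[(2274 + 3905)/2] = 1631/3089.5 ≈ 0.5279.
%ΔP = (23.9 − 45.45)/[(45.45 + 23.9)/2] = -21.55/34.675 ≈ -0.6215.
Arc elasticity E = %Δq/%ΔP ≈ 0.5279/-0.6215 ≈ -0.85.
|E| < 1: demand is inelastic over this range.

-0.85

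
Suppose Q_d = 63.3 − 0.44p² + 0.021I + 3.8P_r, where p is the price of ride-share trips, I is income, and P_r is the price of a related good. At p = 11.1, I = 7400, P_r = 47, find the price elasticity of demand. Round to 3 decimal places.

Substituting, Q_d = 63.3 − 0.44(11.1)² + 0.021(7400) + 3.8(47) = 63.3 − 54.2124 + 155.4 + 178.6 = 343.0876.
∂Q_d/∂p = −2·0.44·p = -9.768, so E_p = -9.768·(11.1/343.0876) ≈ -0.316.
|E_p| < 1: demand is inelastic.

-0.316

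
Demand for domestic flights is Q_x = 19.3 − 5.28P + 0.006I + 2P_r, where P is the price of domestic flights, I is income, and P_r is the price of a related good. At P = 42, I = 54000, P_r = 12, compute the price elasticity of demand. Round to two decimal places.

Q_x = 19.3 − 5.28(42) + 0.006(54000) + 2(12) = 19.3 − 221.76 + 324 + 24 = 145.54.
∂Q_x/∂P = −5.28, so E_p = (−5.28)·(42/145.54) ≈ -1.52.
|E_p| > 1: demand is elastic.

-1.52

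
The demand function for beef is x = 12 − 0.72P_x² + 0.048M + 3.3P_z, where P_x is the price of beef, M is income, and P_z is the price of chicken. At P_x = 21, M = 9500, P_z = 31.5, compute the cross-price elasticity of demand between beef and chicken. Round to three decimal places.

Evaluating quantity at (P_x, M, P_z) gives x = 12 − 0.72(21)² + 0.048(9500) + 3.3(31.5) = 12 − 317.52 + 456 + 103.95 = 254.43.
∂x/∂P_z = +3.3, so E_xy = 3.3·(31.5/254.43) ≈ 0.409.
E_xy > 0: the goods are substitutes.

0.409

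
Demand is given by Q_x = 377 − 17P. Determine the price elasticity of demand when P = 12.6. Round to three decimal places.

At P = 12.6, Q_x = 162.8.
dQ_x/dP = −17.
Point elasticity E = (dQ_x/dP)·(P/Q_x) = -17 × 12.6/162.8 ≈ -1.316.
|E| > 1, so demand is elastic at this price.

-1.316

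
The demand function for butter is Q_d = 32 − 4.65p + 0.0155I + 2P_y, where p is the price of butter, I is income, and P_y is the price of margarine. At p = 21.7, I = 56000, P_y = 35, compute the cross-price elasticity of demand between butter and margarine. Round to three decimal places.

Q_d = 32 − 4.65(21.7) + 0.0155(56000) + 2(35) = 32 − 100.905 + 868 + 70 = 869.095.
∂Q_d/∂P_y = +2, so E_xy = 2·(35/869.095) ≈ 0.081.
E_xy > 0: the goods are substitutes.

0.081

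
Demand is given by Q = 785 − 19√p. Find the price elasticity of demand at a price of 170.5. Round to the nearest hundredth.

-0.23

At p = 170.5, Q = 536.9063.
dQ/dp = −19/(2√p) = −19/(2·13.0576).
Point elasticity E = (dQ/dp)·(p/Q) = -0.7275 × 170.5/536.9063 ≈ -0.23.
|E| < 1, so demand is inelastic at this price.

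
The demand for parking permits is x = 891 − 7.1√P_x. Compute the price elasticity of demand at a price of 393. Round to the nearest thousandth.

-0.094

At P_x = 393, x = 750.248.
dx/dP_x = −7.1/(2√P_x) = −7.1/(2·19.8242).
Point elasticity E = (dx/dP_x)·(P_x/x) = -0.1791 × 393/750.248 ≈ -0.094.
|E| < 1, so demand is inelastic at this price.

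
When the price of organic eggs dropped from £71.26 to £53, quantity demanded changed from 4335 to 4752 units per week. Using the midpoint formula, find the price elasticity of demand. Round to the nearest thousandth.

%ΔQ = (4752 − 4335)/[(4335 + 4752)/2] = 417/4543.5 ≈ 0.0918.
%Δp = (53 − 71.26)/[(71.26 + 53)/2] = -18.26/62.13 ≈ -0.2939.
Arc elasticity E = %ΔQ/%Δp ≈ 0.0918/-0.2939 ≈ -0.312.
|E| < 1: demand is inelastic over this range.

-0.312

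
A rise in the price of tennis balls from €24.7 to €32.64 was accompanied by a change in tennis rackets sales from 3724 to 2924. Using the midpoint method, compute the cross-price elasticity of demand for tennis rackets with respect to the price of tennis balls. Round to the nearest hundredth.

-0.87

%ΔQ_x = (2924 − 3724)/[(3724+2924)/2] = -800/3324 ≈ -0.2407.
%ΔP_y = (32.64 − 24.7)/[(24.7+32.64)/2] ≈ 0.2769.
E_xy = -0.2407/0.2769 ≈ -0.87.
E_xy < 0, so tennis rackets and tennis balls are complements.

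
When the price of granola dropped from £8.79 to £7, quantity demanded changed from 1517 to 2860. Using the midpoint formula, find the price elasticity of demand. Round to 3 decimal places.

-2.707

%ΔQ = (2860 − 1517)/[(1517 + 2860)/2] = 1343/2188.5 ≈ 0.6137.
%ΔP = (7 − 8.79)/[(8.79 + 7)/2] = -1.79/7.895 ≈ -0.2267.
Arc elasticity E = %ΔQ/%ΔP ≈ 0.6137/-0.2267 ≈ -2.707.
|E| > 1: demand is elastic over this range.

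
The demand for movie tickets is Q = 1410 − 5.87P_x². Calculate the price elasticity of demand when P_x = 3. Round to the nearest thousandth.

-0.078

At P_x = 3, Q = 1357.17.
dQ/dP_x = −2·5.87·P_x = −35.22.
Point elasticity E = (dQ/dP_x)·(P_x/Q) = -35.22 × 3/1357.17 ≈ -0.078.
|E| < 1, so demand is inelastic at this price.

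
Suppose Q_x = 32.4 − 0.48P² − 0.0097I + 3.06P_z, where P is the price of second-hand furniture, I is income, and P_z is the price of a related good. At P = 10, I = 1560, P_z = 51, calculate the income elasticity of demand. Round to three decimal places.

-0.121

Q_x = 32.4 − 0.48(10)² − 0.0097(1560) + 3.06(51) = 32.4 − 48 − 15.132 + 156.06 = 125.328.
∂Q_x/∂I = −0.0097, so E_I = -0.0097·(1560/125.328) ≈ -0.121.
E_I < 0: inferior good.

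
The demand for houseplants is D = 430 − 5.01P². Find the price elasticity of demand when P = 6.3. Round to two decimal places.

At P = 6.3, D = 231.1531.
dD/dP = −2·5.01·P = −63.126.
Point elasticity E = (dD/dP)·(P/D) = -63.126 × 6.3/231.1531 ≈ -1.72.
|E| > 1, so demand is elastic at this price.

-1.72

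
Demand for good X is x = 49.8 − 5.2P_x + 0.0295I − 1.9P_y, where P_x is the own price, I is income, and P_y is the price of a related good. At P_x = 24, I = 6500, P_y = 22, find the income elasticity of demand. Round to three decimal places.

Substituting, x = 49.8 − 5.2(24) + 0.0295(6500) − 1.9(22) = 49.8 − 124.8 + 191.75 − 41.8 = 74.95.
∂x/∂I = +0.0295, so E_I = 0.0295·(6500/74.95) ≈ 2.558.
E_I > 1: normal good (luxury).

2.558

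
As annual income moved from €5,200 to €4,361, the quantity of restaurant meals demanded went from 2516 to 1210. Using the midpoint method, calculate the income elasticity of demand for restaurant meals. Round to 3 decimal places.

3.994

%ΔQ = (1210 − 2516)/[(2516+1210)/2] = -1306/1863 ≈ -0.7010.
%ΔI = (4,361 − 5,200)/[(5,200+4,361)/2] = -839/4780.5 ≈ -0.1755.
E_I = %ΔQ/%ΔI ≈ 3.994.
E_I > 1: normal good (luxury).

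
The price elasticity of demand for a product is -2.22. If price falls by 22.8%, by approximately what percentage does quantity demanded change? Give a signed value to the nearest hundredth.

50.62

%ΔQ ≈ E × %ΔP = (-2.22) × (-22.8%) ≈ 50.62%.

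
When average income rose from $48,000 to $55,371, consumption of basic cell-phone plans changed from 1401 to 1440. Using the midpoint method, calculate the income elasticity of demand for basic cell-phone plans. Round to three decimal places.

0.193

%ΔQ = (1440 − 1401)/[(1401+1440)/2] = 39/1420.5 ≈ 0.0275.
%ΔM = (55,371 − 48,000)/[(48,000+55,371)/2] = 7371/51685.5 ≈ 0.1426.
E_I = %ΔQ/%ΔM ≈ 0.193.
E_I ∈ (0,1): normal good (necessity).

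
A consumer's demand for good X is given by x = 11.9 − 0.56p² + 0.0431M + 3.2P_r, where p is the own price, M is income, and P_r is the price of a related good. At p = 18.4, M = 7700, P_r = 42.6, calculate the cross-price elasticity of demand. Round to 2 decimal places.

Substituting, x = 11.9 − 0.56(18.4)² + 0.0431(7700) + 3.2(42.6) = 11.9 − 189.5936 + 331.87 + 136.32 = 290.4964.
∂x/∂P_r = +3.2, so E_xy = 3.2·(42.6/290.4964) ≈ 0.47.
E_xy > 0: the goods are substitutes.

0.47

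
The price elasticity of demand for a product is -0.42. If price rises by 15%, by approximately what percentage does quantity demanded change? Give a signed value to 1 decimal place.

-6.3

%ΔQ ≈ E × %ΔP = (-0.42) × (15%) = -6.3%.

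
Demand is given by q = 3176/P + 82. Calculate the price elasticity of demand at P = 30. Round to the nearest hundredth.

At P = 30, q = 187.8667.
dq/dP = −3176/P² = −3.5289.
Point elasticity E = (dq/dP)·(P/q) = -3.5289 × 30/187.8667 ≈ -0.56.
|E| < 1, so demand is inelastic at this price.

-0.56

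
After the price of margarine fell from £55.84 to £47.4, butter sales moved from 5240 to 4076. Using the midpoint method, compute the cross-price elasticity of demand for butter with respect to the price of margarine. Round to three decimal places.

%ΔQ_x = (4076 − 5240)/[(5240+4076)/2] = -1164/4658 ≈ -0.2499.
%ΔP_y = (47.4 − 55.84)/[(55.84+47.4)/2] ≈ -0.1635.
E_xy = -0.2499/-0.1635 ≈ 1.528.
E_xy > 0, so butter and margarine are substitutes.

1.528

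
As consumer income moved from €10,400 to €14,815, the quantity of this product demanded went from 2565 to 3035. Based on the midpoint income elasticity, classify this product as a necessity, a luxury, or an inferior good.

necessity

%ΔQ = (3035 − 2565)/[(2565+3035)/2] = 470/2800 ≈ 0.1679.
%ΔI = (14,815 − 10,400)/[(10,400+14,815)/2] = 4415/12607.5 ≈ 0.3502.
E_I = %ΔQ/%ΔI ≈ 0.479.
E_I ∈ (0,1): normal good (necessity).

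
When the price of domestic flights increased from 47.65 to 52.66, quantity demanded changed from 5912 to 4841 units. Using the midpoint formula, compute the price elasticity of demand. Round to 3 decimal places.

-1.994

%Δq = (4841 − 5912)/[(5912 + 4841)/2] = -1071/5376.5 ≈ -0.1992.
%ΔP = (52.66 − 47.65)/[(47.65 + 52.66)/2] = 5.01/50.155 ≈ 0.0999.
Arc elasticity E = %Δq/%ΔP ≈ -0.1992/0.0999 ≈ -1.994.
|E| > 1: demand is elastic over this range.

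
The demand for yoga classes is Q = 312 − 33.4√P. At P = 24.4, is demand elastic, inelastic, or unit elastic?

At P = 24.4, Q = 147.0162.
dQ/dP = −33.4/(2√P) = −33.4/(2·4.9396).
Point elasticity E = (dQ/dP)·(P/Q) = -3.3808 × 24.4/147.0162 ≈ -0.561.
|E| ≈ 0.561 < 1, so demand is inelastic.

inelastic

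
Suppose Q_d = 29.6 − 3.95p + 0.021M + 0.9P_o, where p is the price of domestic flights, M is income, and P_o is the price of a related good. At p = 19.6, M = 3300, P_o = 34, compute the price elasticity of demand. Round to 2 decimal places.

Evaluating quantity at (p, M, P_o) gives Q_d = 29.6 − 3.95(19.6) + 0.021(3300) + 0.9(34) = 29.6 − 77.42 + 69.3 + 30.6 = 52.08.
∂Q_d/∂p = −3.95, so E_p = (−3.95)·(19.6/52.08) ≈ -1.49.
|E_p| > 1: demand is elastic.

-1.49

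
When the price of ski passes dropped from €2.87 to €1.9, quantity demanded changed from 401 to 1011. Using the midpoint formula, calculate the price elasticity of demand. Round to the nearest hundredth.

%Δq = (1011 − 401)/[(401 + 1011)/2] = 610/706 ≈ 0.8640.
%ΔP = (1.9 − 2.87)/[(2.87 + 1.9)/2] = -0.97/2.385 ≈ -0.4067.
Arc elasticity E = %Δq/%ΔP ≈ 0.8640/-0.4067 ≈ -2.12.
|E| > 1: demand is elastic over this range.

-2.12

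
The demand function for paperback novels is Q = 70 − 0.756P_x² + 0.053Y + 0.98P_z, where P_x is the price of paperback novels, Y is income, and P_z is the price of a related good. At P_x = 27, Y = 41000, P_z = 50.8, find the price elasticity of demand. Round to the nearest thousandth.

-0.633

Substituting, Q = 70 − 0.756(27)² + 0.053(41000) + 0.98(50.8) = 70 − 551.124 + 2173 + 49.784 = 1741.66.
∂Q/∂P_x = −2·0.756·P_x = -40.824, so E_p = -40.824·(27/1741.66) ≈ -0.633.
|E_p| < 1: demand is inelastic.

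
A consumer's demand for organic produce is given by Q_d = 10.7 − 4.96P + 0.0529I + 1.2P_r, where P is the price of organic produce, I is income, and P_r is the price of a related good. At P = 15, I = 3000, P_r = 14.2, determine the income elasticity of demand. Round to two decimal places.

At the given point, Q_d = 10.7 − 4.96(15) + 0.0529(3000) + 1.2(14.2) = 10.7 − 74.4 + 158.7 + 17.04 = 112.04.
∂Q_d/∂I = +0.0529, so E_I = 0.0529·(3000/112.04) ≈ 1.42.
E_I > 1: normal good (luxury).

1.42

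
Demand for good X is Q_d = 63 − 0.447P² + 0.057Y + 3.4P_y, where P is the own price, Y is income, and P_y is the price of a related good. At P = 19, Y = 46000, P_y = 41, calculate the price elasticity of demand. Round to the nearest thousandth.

-0.121

First evaluate Q_d: 63 − 0.447(19)² + 0.057(46000) + 3.4(41) = 63 − 161.367 + 2622 + 139.4 = 2663.033.
∂Q_d/∂P = −2·0.447·P = -16.986, so E_p = -16.986·(19/2663.033) ≈ -0.121.
|E_p| < 1: demand is inelastic.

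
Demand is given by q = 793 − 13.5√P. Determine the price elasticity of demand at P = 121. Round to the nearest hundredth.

At P = 121, q = 644.5.
dq/dP = −13.5/(2√P) = −13.5/(2·11).
Point elasticity E = (dq/dP)·(P/q) = -0.6136 × 121/644.5 ≈ -0.12.
|E| < 1, so demand is inelastic at this price.

-0.12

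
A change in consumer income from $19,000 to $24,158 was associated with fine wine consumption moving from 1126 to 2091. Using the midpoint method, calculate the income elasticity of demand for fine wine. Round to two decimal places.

2.51

%ΔQ = (2091 − 1126)/[(1126+2091)/2] = 965/1608.5 ≈ 0.5999.
%ΔI = (24,158 − 19,000)/[(19,000+24,158)/2] = 5158/21579 ≈ 0.2390.
E_I = %ΔQ/%ΔI ≈ 2.51.
E_I > 1: normal good (luxury).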